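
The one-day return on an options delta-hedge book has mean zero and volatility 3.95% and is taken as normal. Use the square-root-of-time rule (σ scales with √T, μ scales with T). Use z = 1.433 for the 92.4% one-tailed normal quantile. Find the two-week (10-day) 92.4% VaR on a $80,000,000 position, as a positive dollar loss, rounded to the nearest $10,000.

σ_{10d} = 3.95% × √10 = 12.491%.
VaR = 1.433 × 12.491% = 17.900%.
On $80,000,000: 0.17900 × $80,000,000 = $14,320,000.

$14,320,000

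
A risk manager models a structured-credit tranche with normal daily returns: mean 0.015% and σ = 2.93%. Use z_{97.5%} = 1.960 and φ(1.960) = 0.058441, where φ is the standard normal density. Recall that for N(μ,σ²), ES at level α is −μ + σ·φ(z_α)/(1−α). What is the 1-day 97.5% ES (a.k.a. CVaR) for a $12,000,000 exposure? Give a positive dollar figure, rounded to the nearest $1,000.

Tail multiplier: φ(z)/(1−α) = 0.058441 / 0.025 = 2.338.
ES = −(0.015%) + 2.93% × 2.338 = 6.835%.
On $12,000,000: 0.06835 × $12,000,000 = $820,200.

$820,000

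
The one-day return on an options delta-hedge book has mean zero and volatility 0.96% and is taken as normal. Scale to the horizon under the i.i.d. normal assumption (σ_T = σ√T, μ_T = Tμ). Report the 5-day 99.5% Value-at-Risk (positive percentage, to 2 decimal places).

5.53%

At 99.5%, z = 2.576.
σ_{5d} = 0.96% × √5 = 2.147%.
VaR = 2.576 × 2.147% = 5.531%.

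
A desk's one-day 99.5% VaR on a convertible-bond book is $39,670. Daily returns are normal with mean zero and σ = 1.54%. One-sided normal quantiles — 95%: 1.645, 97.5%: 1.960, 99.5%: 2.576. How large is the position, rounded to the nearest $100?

$1,000,000

VaR as a fraction of value: z·σ = 2.576 × 1.54% = 3.96704%.
Position = $39,670 / 0.0396704 = $999,990.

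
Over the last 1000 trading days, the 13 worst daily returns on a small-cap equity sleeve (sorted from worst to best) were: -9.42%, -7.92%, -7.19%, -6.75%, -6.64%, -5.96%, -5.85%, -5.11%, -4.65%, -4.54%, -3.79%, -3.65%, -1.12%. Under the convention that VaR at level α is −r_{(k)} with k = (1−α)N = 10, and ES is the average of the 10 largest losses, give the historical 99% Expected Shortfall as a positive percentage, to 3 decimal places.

The 10 worst returns sum to -64.03%.
ES = −(-64.03%) / 10 = 6.403%.

6.403%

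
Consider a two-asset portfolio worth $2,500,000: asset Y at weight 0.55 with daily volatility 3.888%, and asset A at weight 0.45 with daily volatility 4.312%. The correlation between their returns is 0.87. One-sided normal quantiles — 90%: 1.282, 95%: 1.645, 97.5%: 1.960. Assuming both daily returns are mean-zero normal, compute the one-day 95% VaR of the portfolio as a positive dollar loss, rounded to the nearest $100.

σ_p² = 0.55²·3.888² + 0.45²·4.312² + 2·0.87·0.55·0.45·3.888·4.312 = 15.5578 (%²).
σ_p = √15.5578 = 3.944%.
VaR = 1.645 × 3.944% = 6.488%; on $2,500,000 that is $162,200.

$162,200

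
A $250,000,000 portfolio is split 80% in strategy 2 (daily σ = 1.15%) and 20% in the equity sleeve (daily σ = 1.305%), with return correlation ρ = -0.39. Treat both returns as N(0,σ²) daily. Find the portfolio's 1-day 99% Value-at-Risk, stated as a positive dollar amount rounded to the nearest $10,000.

σ_p² = 0.8²·1.15² + 0.2²·1.305² + 2·-0.39·0.8·0.2·1.15·1.305 = 0.7272 (%²).
σ_p = √0.7272 = 0.853%.
At 99%, z = 2.326.
VaR = 2.326 × 0.853% = 1.984%; on $250,000,000 that is $4,960,000.

$4,960,000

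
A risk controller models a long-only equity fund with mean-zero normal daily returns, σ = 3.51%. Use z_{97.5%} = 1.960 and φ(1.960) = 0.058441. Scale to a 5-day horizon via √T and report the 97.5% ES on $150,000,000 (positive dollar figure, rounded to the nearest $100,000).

σ_{5d} = 3.51% × √5 = 7.849%.
ES multiplier = φ(z)/(1−α) = 0.058441/0.025 = 2.338.
ES = 7.849% × 2.338 = 18.351%; on $150,000,000: $27,526,500.

$27,500,000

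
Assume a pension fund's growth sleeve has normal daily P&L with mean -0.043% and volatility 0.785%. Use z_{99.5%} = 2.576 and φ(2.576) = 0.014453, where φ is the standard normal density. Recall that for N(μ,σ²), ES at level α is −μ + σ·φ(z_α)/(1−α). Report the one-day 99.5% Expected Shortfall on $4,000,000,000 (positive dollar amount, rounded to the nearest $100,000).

Tail multiplier: φ(z)/(1−α) = 0.014453 / 0.005 = 2.891.
ES = −(-0.043%) + 0.785% × 2.891 = 2.312%.
On $4,000,000,000: 0.02312 × $4,000,000,000 = $92,480,000.

$92,500,000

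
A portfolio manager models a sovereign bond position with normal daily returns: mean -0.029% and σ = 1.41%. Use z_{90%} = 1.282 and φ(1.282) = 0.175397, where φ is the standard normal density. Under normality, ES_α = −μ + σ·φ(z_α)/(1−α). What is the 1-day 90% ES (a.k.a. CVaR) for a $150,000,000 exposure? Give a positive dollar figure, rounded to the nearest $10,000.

Tail multiplier: φ(z)/(1−α) = 0.175397 / 0.1 = 1.754.
ES = −(-0.029%) + 1.41% × 1.754 = 2.502%.
On $150,000,000: 0.02502 × $150,000,000 = $3,753,000.

$3,750,000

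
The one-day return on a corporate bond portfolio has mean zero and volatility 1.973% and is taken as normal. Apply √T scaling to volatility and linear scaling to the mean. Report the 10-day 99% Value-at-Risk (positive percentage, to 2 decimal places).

14.51%

At 99%, z = 2.326.
σ_{10d} = 1.973% × √10 = 6.239%.
VaR = 2.326 × 6.239% = 14.512%.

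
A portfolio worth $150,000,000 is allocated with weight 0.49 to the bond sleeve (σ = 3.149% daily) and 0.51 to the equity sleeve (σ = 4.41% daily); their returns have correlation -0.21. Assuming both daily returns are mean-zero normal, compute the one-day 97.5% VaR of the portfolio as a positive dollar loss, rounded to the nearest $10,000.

σ_p² = 0.49²·3.149² + 0.51²·4.41² + 2·-0.21·0.49·0.51·3.149·4.41 = 5.9818 (%²).
σ_p = √5.9818 = 2.446%.
At 97.5%, z = 1.960.
VaR = 1.960 × 2.446% = 4.794%; on $150,000,000 that is $7,191,000.

$7,190,000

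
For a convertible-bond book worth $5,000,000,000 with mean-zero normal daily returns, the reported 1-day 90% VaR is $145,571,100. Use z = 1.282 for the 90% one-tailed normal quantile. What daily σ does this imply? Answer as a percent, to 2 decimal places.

VaR as a fraction: $145,571,100 / $5,000,000,000 = 2.911%.
σ = VaR / z = 2.911% / 1.282 = 2.271%.

2.27%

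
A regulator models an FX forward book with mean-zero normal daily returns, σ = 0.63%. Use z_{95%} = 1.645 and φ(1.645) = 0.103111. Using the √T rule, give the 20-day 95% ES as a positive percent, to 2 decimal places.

5.81%

σ_{20d} = 0.63% × √20 = 2.817%.
ES multiplier = φ(z)/(1−α) = 0.103111/0.05 = 2.062.
ES = 2.817% × 2.062 = 5.809%.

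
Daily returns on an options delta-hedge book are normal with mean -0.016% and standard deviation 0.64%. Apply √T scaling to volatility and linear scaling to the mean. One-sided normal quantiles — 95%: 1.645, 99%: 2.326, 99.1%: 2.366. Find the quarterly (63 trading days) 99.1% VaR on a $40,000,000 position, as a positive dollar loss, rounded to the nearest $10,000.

$5,210,000

σ_{63d} = 0.64% × √63 = 5.080%; μ_{63d} = 63 × -0.016% = -1.008%.
VaR = −(-1.008%) + 2.366 × 5.080% = 13.027%.
On $40,000,000: 0.13027 × $40,000,000 = $5,210,800.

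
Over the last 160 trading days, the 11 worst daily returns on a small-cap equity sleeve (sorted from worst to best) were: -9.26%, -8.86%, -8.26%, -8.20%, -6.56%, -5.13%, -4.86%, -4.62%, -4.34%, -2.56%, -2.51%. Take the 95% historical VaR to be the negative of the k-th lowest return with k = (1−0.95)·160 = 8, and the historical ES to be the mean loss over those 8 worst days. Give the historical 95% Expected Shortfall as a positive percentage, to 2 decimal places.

The 8 worst returns sum to -55.75%.
ES = −(-55.75%) / 8 = 6.96875% ≈ 6.97%.

6.97%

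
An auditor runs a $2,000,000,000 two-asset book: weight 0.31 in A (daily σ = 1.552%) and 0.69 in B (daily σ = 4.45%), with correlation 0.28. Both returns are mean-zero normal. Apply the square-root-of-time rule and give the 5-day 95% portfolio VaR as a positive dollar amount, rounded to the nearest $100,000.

σ_p = √(0.31²·1.552² + 0.69²·4.45² + 2·0.28·0.31·0.69·1.552·4.45) = 3.238%.
σ_{5d} = 3.238% × √5 = 7.240%.
z(95%) = 1.645.
VaR = 1.645 × 7.240% = 11.910%; on $2,000,000,000 that is $238,200,000.

$238,200,000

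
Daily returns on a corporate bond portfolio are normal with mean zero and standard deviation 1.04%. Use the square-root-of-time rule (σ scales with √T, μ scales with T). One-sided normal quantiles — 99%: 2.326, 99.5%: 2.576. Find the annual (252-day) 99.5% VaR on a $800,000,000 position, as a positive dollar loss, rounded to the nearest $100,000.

$340,200,000

σ_{252d} = 1.04% × √252 = 16.509%.
VaR = 2.576 × 16.509% = 42.527%.
On $800,000,000: 0.42527 × $800,000,000 = $340,216,000.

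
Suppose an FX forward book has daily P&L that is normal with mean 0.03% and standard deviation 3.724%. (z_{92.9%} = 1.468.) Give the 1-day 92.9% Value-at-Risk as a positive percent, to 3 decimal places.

VaR = −μ + z·σ = −(0.03%) + 1.468 × 3.724% = 5.437%.

5.437%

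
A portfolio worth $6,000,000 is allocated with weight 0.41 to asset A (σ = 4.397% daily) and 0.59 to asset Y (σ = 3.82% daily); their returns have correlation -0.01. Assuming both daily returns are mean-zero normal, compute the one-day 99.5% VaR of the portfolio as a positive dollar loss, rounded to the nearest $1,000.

$444,000

σ_p² = 0.41²·4.397² + 0.59²·3.82² + 2·-0.01·0.41·0.59·4.397·3.82 = 8.2483 (%²).
σ_p = √8.2483 = 2.872%.
At 99.5%, z = 2.576.
VaR = 2.576 × 2.872% = 7.398%; on $6,000,000 that is $443,880.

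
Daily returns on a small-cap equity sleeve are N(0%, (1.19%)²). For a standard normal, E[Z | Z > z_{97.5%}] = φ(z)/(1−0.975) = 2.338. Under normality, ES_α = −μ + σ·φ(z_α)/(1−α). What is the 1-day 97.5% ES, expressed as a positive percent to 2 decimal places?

ES = 1.19% × 2.338 = 2.782%.

2.78%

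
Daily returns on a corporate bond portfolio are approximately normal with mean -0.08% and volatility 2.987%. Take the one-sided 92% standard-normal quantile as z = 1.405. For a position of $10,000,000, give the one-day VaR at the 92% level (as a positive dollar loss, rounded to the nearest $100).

$427,700

VaR = −μ + z·σ = −(-0.08%) + 1.405 × 2.987% = 4.277%.
On $10,000,000: 0.04277 × $10,000,000 = $427,700.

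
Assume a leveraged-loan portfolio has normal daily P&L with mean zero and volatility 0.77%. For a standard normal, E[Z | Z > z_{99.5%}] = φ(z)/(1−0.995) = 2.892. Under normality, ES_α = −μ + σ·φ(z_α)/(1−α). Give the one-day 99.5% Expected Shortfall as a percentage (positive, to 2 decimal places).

2.23%

ES = 0.77% × 2.892 = 2.227%.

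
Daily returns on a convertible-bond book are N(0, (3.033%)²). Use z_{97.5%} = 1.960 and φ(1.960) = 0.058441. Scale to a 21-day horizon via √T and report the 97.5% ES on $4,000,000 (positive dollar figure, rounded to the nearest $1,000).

σ_{21d} = 3.033% × √21 = 13.899%.
ES multiplier = φ(z)/(1−α) = 0.058441/0.025 = 2.338.
ES = 13.899% × 2.338 = 32.496%; on $4,000,000: $1,299,840.

$1,300,000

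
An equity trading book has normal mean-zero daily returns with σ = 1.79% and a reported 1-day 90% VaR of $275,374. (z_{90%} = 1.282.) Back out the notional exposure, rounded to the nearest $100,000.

$12,000,000

VaR as a fraction of value: z·σ = 1.282 × 1.79% = 2.29478%.
Position = $275,374 / 0.0229478 = $12,000,017.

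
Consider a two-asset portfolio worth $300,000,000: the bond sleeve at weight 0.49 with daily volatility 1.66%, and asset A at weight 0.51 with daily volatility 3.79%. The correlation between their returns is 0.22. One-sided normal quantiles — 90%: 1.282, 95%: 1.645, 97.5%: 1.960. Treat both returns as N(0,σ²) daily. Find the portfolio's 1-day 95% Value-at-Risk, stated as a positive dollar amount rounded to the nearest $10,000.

$11,130,000

σ_p² = 0.49²·1.66² + 0.51²·3.79² + 2·0.22·0.49·0.51·1.66·3.79 = 5.0895 (%²).
σ_p = √5.0895 = 2.256%.
VaR = 1.645 × 2.256% = 3.711%; on $300,000,000 that is $11,133,000.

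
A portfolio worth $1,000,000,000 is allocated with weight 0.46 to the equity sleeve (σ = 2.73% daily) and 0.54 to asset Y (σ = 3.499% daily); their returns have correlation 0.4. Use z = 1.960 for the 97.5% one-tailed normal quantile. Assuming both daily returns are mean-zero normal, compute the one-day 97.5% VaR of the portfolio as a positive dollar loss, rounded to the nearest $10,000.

σ_p² = 0.46²·2.73² + 0.54²·3.499² + 2·0.4·0.46·0.54·2.73·3.499 = 7.0453 (%²).
σ_p = √7.0453 = 2.654%.
VaR = 1.960 × 2.654% = 5.202%; on $1,000,000,000 that is $52,020,000.

$52,020,000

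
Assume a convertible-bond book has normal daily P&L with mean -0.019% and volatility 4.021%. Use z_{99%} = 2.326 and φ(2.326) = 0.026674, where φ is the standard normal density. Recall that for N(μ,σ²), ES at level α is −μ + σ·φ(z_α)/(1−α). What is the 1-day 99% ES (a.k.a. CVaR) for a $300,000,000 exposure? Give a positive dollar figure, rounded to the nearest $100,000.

Tail multiplier: φ(z)/(1−α) = 0.026674 / 0.01 = 2.667.
ES = −(-0.019%) + 4.021% × 2.667 = 10.743%.
On $300,000,000: 0.10743 × $300,000,000 = $32,229,000.

$32,200,000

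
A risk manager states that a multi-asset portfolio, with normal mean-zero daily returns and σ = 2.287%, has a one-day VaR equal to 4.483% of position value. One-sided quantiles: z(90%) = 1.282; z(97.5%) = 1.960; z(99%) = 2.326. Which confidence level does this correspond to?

97.5%

Implied z = VaR/σ = 4.483 / 2.287 = 1.960.
This matches z(97.5%) = 1.960.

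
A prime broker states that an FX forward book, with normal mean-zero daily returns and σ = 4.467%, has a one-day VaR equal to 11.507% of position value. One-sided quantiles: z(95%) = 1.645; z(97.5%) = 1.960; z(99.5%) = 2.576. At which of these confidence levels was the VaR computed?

Implied z = VaR/σ = 11.507 / 4.467 = 2.576.
This matches z(99.5%) = 2.576.

99.5%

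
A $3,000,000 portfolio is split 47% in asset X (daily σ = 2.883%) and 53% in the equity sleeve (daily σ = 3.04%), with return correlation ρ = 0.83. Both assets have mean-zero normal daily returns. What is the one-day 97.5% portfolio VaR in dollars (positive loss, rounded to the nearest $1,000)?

$167,000

σ_p² = 0.47²·2.883² + 0.53²·3.04² + 2·0.83·0.47·0.53·2.883·3.04 = 8.0561 (%²).
σ_p = √8.0561 = 2.838%.
At 97.5%, z = 1.960.
VaR = 1.960 × 2.838% = 5.562%; on $3,000,000 that is $166,860.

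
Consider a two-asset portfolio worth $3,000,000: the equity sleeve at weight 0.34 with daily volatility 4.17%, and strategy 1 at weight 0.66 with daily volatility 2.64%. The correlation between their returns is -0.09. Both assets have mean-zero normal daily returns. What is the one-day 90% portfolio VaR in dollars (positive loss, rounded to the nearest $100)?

$82,500

σ_p² = 0.34²·4.17² + 0.66²·2.64² + 2·-0.09·0.34·0.66·4.17·2.64 = 4.6014 (%²).
σ_p = √4.6014 = 2.145%.
At 90%, z = 1.282.
VaR = 1.282 × 2.145% = 2.750%; on $3,000,000 that is $82,500.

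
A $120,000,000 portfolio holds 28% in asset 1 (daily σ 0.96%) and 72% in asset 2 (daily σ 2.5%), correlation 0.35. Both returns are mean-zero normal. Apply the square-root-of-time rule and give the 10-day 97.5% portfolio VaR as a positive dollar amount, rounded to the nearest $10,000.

$14,210,000

σ_p = √(0.28²·0.96² + 0.72²·2.5² + 2·0.35·0.28·0.72·0.96·2.5) = 1.911%.
σ_{10d} = 1.911% × √10 = 6.043%.
z(97.5%) = 1.960.
VaR = 1.960 × 6.043% = 11.844%; on $120,000,000 that is $14,212,800.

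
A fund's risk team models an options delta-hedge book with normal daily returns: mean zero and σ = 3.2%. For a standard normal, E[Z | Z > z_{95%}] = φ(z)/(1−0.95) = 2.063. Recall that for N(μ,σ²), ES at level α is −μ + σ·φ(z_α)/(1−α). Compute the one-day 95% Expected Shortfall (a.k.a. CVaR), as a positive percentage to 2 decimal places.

ES = 3.2% × 2.063 = 6.602%.

6.60%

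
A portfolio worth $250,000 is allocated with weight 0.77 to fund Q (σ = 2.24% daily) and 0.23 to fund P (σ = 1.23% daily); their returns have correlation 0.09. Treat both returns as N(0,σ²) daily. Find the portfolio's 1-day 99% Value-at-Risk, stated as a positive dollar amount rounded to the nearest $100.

$10,300

σ_p² = 0.77²·2.24² + 0.23²·1.23² + 2·0.09·0.77·0.23·2.24·1.23 = 3.1428 (%²).
σ_p = √3.1428 = 1.773%.
At 99%, z = 2.326.
VaR = 2.326 × 1.773% = 4.124%; on $250,000 that is $10,310.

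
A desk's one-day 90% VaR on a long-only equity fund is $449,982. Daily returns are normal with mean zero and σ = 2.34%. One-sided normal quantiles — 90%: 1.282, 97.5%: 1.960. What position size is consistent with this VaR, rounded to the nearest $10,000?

$15,000,000

VaR as a fraction of value: z·σ = 1.282 × 2.34% = 2.99988%.
Position = $449,982 / 0.0299988 = $15,000,000.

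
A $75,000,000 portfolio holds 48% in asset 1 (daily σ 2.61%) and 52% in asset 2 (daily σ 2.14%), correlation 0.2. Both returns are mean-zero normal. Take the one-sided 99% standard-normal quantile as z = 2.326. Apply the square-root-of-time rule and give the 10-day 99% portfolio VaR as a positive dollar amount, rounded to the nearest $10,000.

σ_p = √(0.48²·2.61² + 0.52²·2.14² + 2·0.2·0.48·0.52·2.61·2.14) = 1.835%.
σ_{10d} = 1.835% × √10 = 5.803%.
VaR = 2.326 × 5.803% = 13.498%; on $75,000,000 that is $10,123,500.

$10,120,000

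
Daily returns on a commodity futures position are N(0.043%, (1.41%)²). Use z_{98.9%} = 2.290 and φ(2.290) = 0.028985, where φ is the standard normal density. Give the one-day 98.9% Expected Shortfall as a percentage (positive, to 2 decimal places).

Tail multiplier: φ(z)/(1−α) = 0.028985 / 0.011 = 2.635.
ES = −(0.043%) + 1.41% × 2.635 = 3.672%.

3.67%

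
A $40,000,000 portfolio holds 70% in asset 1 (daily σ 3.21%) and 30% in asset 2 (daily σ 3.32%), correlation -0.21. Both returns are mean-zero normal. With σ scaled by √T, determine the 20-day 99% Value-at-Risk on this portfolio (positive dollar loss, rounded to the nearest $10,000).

$9,400,000

σ_p = √(0.7²·3.21² + 0.3²·3.32² + 2·-0.21·0.7·0.3·3.21·3.32) = 2.259%.
σ_{20d} = 2.259% × √20 = 10.103%.
z(99%) = 2.326.
VaR = 2.326 × 10.103% = 23.500%; on $40,000,000 that is $9,400,000.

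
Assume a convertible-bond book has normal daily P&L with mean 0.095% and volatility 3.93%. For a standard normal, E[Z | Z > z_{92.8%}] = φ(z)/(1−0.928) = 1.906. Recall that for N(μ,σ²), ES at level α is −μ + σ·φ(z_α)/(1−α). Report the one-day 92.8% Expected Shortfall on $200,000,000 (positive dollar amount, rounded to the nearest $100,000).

ES = −(0.095%) + 3.93% × 1.906 = 7.396%.
On $200,000,000: 0.07396 × $200,000,000 = $14,792,000.

$14,800,000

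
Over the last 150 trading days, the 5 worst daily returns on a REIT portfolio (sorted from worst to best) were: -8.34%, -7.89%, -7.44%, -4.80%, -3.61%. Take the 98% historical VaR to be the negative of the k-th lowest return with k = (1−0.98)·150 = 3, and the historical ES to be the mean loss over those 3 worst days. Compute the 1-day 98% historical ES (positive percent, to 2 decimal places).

7.89%

The 3 worst returns sum to -23.67%.
ES = −(-23.67%) / 3 = 7.89%.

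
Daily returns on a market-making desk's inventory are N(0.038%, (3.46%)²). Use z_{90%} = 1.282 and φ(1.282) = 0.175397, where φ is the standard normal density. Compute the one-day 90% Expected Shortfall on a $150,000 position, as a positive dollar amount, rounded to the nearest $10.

$9,050

Tail multiplier: φ(z)/(1−α) = 0.175397 / 0.1 = 1.754.
ES = −(0.038%) + 3.46% × 1.754 = 6.031%.
On $150,000: 0.06031 × $150,000 = $9,046.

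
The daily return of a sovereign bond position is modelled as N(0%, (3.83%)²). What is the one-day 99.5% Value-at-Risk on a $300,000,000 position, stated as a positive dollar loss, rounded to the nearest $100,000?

At 99.5% one-sided, z = 2.576.
VaR = z·σ = 2.576 × 3.83% = 9.866%.
On $300,000,000: 0.09866 × $300,000,000 = $29,598,000.

$29,600,000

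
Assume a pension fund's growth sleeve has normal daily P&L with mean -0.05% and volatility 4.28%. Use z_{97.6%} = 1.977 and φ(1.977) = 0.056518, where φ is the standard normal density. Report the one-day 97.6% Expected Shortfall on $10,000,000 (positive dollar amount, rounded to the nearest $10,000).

Tail multiplier: φ(z)/(1−α) = 0.056518 / 0.024 = 2.355.
ES = −(-0.05%) + 4.28% × 2.355 = 10.129%.
On $10,000,000: 0.10129 × $10,000,000 = $1,012,900.

$1,010,000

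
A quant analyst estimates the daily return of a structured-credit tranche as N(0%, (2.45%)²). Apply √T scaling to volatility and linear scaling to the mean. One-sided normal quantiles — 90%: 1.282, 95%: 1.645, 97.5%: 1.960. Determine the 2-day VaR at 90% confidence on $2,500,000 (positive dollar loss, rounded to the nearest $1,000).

σ_{2d} = 2.45% × √2 = 3.465%.
VaR = 1.282 × 3.465% = 4.442%.
On $2,500,000: 0.04442 × $2,500,000 = $111,050.

$111,000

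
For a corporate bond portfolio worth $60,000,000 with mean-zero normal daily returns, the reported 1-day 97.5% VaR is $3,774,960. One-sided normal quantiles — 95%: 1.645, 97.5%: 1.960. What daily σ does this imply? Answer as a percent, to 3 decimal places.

VaR as a fraction: $3,774,960 / $60,000,000 = 6.292%.
σ = VaR / z = 6.292% / 1.960 = 3.210%.

3.210%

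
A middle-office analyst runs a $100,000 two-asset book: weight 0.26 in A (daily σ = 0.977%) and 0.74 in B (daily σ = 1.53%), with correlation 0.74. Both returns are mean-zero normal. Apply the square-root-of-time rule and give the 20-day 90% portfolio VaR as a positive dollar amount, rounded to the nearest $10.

$7,630

σ_p = √(0.26²·0.977² + 0.74²·1.53² + 2·0.74·0.26·0.74·0.977·1.53) = 1.331%.
σ_{20d} = 1.331% × √20 = 5.952%.
z(90%) = 1.282.
VaR = 1.282 × 5.952% = 7.630%; on $100,000 that is $7,630.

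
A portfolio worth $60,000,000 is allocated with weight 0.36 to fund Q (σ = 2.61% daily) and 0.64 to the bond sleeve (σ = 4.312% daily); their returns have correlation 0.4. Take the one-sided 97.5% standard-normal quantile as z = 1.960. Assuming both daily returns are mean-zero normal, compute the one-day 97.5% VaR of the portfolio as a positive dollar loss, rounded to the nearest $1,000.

σ_p² = 0.36²·2.61² + 0.64²·4.312² + 2·0.4·0.36·0.64·2.61·4.312 = 10.5731 (%²).
σ_p = √10.5731 = 3.252%.
VaR = 1.960 × 3.252% = 6.374%; on $60,000,000 that is $3,824,400.

$3,824,000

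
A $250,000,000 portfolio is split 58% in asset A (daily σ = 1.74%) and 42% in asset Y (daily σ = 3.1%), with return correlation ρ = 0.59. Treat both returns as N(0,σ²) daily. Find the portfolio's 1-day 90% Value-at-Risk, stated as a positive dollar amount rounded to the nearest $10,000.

σ_p² = 0.58²·1.74² + 0.42²·3.1² + 2·0.59·0.58·0.42·1.74·3.1 = 4.2642 (%²).
σ_p = √4.2642 = 2.065%.
At 90%, z = 1.282.
VaR = 1.282 × 2.065% = 2.647%; on $250,000,000 that is $6,617,500.

$6,620,000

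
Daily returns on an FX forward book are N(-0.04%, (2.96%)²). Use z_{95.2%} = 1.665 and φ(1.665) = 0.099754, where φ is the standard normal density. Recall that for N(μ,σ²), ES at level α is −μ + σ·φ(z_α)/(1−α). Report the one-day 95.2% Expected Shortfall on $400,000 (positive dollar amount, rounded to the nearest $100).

$24,800

Tail multiplier: φ(z)/(1−α) = 0.099754 / 0.048 = 2.078.
ES = −(-0.04%) + 2.96% × 2.078 = 6.191%.
On $400,000: 0.06191 × $400,000 = $24,764.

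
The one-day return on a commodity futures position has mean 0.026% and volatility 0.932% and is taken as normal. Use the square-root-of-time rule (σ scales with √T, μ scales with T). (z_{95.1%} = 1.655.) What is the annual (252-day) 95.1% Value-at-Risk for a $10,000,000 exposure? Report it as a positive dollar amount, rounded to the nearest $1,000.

σ_{252d} = 0.932% × √252 = 14.795%; μ_{252d} = 252 × 0.026% = 6.552%.
VaR = −(6.552%) + 1.655 × 14.795% = 17.934%.
On $10,000,000: 0.17934 × $10,000,000 = $1,793,400.

$1,793,000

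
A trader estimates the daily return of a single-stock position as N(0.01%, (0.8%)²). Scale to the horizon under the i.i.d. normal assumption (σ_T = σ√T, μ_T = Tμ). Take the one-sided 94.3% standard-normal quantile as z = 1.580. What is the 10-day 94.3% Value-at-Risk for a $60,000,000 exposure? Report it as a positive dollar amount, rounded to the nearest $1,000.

$2,338,000

σ_{10d} = 0.8% × √10 = 2.530%; μ_{10d} = 10 × 0.01% = 0.100%.
VaR = −(0.100%) + 1.580 × 2.530% = 3.897%.
On $60,000,000: 0.03897 × $60,000,000 = $2,338,200.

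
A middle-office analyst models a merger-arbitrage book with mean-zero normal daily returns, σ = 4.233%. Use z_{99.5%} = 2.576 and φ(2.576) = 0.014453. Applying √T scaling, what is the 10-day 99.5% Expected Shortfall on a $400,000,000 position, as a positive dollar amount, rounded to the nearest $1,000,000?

$155,000,000

σ_{10d} = 4.233% × √10 = 13.386%.
ES multiplier = φ(z)/(1−α) = 0.014453/0.005 = 2.891.
ES = 13.386% × 2.891 = 38.699%; on $400,000,000: $154,796,000.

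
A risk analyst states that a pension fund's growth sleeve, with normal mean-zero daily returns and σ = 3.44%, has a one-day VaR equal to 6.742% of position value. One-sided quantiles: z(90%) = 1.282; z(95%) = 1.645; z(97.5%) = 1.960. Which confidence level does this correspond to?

97.5%

Implied z = VaR/σ = 6.742 / 3.44 = 1.960.
This matches z(97.5%) = 1.960.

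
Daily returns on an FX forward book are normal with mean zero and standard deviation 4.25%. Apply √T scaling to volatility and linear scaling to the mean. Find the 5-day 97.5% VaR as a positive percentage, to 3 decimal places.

At 97.5%, z = 1.960.
σ_{5d} = 4.25% × √5 = 9.503%.
VaR = 1.960 × 9.503% = 18.626%.

18.626%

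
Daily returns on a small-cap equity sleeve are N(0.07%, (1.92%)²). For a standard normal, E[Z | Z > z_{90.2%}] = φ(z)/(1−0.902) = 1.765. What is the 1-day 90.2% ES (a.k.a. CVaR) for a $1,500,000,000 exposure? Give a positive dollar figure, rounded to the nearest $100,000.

$49,800,000

ES = −(0.07%) + 1.92% × 1.765 = 3.319%.
On $1,500,000,000: 0.03319 × $1,500,000,000 = $49,785,000.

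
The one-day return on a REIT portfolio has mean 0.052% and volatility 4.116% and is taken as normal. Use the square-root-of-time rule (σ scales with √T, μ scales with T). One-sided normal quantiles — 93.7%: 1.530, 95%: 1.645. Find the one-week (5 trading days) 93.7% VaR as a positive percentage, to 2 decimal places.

σ_{5d} = 4.116% × √5 = 9.204%; μ_{5d} = 5 × 0.052% = 0.260%.
VaR = −(0.260%) + 1.530 × 9.204% = 13.822%.

13.82%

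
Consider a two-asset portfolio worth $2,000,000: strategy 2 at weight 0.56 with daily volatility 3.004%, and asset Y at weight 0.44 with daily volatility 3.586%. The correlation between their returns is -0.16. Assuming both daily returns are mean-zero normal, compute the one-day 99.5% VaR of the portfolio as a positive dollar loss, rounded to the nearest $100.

σ_p² = 0.56²·3.004² + 0.44²·3.586² + 2·-0.16·0.56·0.44·3.004·3.586 = 4.4701 (%²).
σ_p = √4.4701 = 2.114%.
At 99.5%, z = 2.576.
VaR = 2.576 × 2.114% = 5.446%; on $2,000,000 that is $108,920.

$108,900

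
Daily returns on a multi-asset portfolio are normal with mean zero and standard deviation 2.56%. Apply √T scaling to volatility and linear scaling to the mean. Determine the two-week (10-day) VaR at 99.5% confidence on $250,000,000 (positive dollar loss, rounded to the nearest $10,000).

$52,130,000

At 99.5%, z = 2.576.
σ_{10d} = 2.56% × √10 = 8.095%.
VaR = 2.576 × 8.095% = 20.853%.
On $250,000,000: 0.20853 × $250,000,000 = $52,132,500.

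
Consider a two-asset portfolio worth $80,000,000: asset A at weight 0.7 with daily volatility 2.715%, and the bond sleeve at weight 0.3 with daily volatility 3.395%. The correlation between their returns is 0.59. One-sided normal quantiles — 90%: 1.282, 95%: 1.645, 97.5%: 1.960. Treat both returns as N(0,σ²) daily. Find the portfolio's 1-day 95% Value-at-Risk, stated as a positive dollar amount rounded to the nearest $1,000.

$3,465,000

σ_p² = 0.7²·2.715² + 0.3²·3.395² + 2·0.59·0.7·0.3·2.715·3.395 = 6.9333 (%²).
σ_p = √6.9333 = 2.633%.
VaR = 1.645 × 2.633% = 4.331%; on $80,000,000 that is $3,464,800.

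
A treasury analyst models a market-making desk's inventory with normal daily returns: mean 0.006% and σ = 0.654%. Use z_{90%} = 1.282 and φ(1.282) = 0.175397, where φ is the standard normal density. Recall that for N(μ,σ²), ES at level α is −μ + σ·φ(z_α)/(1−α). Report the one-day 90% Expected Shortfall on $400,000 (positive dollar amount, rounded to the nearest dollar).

$4,564

Tail multiplier: φ(z)/(1−α) = 0.175397 / 0.1 = 1.754.
ES = −(0.006%) + 0.654% × 1.754 = 1.141%.
On $400,000: 0.01141 × $400,000 = $4,564.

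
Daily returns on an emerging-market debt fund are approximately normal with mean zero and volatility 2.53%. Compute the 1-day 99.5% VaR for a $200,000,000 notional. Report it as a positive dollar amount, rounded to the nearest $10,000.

At 99.5% one-sided, z = 2.576.
VaR = z·σ = 2.576 × 2.53% = 6.517%.
On $200,000,000: 0.06517 × $200,000,000 = $13,034,000.

$13,030,000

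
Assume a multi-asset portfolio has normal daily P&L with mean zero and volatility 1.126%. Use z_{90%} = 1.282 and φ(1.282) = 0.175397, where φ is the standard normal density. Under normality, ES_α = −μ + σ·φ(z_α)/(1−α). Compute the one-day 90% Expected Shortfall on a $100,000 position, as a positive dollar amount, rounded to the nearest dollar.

Tail multiplier: φ(z)/(1−α) = 0.175397 / 0.1 = 1.754.
ES = 1.126% × 1.754 = 1.975%.
On $100,000: 0.01975 × $100,000 = $1,975.

$1,975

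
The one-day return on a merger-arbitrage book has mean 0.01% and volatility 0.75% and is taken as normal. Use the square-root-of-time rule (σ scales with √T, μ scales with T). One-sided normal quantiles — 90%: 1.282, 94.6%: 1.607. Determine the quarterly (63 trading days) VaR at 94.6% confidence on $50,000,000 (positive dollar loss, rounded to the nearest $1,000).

$4,468,000

σ_{63d} = 0.75% × √63 = 5.953%; μ_{63d} = 63 × 0.01% = 0.630%.
VaR = −(0.630%) + 1.607 × 5.953% = 8.936%.
On $50,000,000: 0.08936 × $50,000,000 = $4,468,000.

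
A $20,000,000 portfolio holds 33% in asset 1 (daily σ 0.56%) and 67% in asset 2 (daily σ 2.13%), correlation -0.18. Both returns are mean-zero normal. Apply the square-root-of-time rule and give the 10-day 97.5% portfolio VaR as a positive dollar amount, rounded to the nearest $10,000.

σ_p = √(0.33²·0.56² + 0.67²·2.13² + 2·-0.18·0.33·0.67·0.56·2.13) = 1.406%.
σ_{10d} = 1.406% × √10 = 4.446%.
z(97.5%) = 1.960.
VaR = 1.960 × 4.446% = 8.714%; on $20,000,000 that is $1,742,800.

$1,740,000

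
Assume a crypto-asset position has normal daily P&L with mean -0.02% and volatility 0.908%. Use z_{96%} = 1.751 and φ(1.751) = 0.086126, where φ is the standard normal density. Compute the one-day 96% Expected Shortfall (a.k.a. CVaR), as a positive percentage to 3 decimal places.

1.975%

Tail multiplier: φ(z)/(1−α) = 0.086126 / 0.04 = 2.153.
ES = −(-0.02%) + 0.908% × 2.153 = 1.975%.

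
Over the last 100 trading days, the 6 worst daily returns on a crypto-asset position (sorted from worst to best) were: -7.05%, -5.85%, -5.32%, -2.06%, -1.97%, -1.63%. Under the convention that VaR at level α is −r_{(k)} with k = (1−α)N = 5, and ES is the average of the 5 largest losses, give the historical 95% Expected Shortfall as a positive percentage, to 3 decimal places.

4.450%

The 5 worst returns sum to -22.25%.
ES = −(-22.25%) / 5 = 4.45% ≈ 4.450%.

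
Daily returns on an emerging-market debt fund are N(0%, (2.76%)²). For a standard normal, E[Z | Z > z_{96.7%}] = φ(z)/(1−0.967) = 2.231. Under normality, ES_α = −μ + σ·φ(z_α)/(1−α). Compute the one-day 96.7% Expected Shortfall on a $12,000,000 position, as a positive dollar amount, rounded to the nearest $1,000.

$739,000

ES = 2.76% × 2.231 = 6.158%.
On $12,000,000: 0.06158 × $12,000,000 = $738,960.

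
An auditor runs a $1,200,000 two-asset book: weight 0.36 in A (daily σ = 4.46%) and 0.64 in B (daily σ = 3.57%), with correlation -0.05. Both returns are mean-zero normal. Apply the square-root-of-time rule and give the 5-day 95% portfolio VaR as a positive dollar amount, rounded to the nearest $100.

σ_p = √(0.36²·4.46² + 0.64²·3.57² + 2·-0.05·0.36·0.64·4.46·3.57) = 2.726%.
σ_{5d} = 2.726% × √5 = 6.096%.
z(95%) = 1.645.
VaR = 1.645 × 6.096% = 10.028%; on $1,200,000 that is $120,336.

$120,300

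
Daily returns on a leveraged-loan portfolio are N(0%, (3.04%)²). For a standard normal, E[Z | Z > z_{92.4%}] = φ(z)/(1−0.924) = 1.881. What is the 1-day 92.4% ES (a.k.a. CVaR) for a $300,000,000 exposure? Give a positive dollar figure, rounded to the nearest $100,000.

ES = 3.04% × 1.881 = 5.718%.
On $300,000,000: 0.05718 × $300,000,000 = $17,154,000.

$17,200,000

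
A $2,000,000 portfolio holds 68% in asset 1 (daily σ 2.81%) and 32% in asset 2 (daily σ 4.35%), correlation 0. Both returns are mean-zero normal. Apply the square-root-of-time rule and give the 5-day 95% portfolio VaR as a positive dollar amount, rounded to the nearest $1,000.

$174,000

σ_p = √(0.68²·2.81² + 0.32²·4.35² + 2·0·0.68·0.32·2.81·4.35) = 2.364%.
σ_{5d} = 2.364% × √5 = 5.286%.
z(95%) = 1.645.
VaR = 1.645 × 5.286% = 8.695%; on $2,000,000 that is $173,900.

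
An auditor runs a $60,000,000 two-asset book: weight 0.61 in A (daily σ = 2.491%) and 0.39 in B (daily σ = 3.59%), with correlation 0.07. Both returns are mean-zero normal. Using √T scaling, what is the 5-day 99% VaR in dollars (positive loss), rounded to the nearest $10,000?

σ_p = √(0.61²·2.491² + 0.39²·3.59² + 2·0.07·0.61·0.39·2.491·3.59) = 2.137%.
σ_{5d} = 2.137% × √5 = 4.778%.
z(99%) = 2.326.
VaR = 2.326 × 4.778% = 11.114%; on $60,000,000 that is $6,668,400.

$6,670,000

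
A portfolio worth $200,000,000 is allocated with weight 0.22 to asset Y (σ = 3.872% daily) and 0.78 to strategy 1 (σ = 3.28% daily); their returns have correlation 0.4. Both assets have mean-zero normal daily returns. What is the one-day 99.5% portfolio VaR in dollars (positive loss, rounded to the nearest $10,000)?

$15,470,000

σ_p² = 0.22²·3.872² + 0.78²·3.28² + 2·0.4·0.22·0.78·3.872·3.28 = 9.0145 (%²).
σ_p = √9.0145 = 3.002%.
At 99.5%, z = 2.576.
VaR = 2.576 × 3.002% = 7.733%; on $200,000,000 that is $15,466,000.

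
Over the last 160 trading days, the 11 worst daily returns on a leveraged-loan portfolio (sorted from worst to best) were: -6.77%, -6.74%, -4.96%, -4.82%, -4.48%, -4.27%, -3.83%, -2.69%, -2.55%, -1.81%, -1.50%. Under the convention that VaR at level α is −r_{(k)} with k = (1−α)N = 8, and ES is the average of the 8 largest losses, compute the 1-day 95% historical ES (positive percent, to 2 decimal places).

4.82%

The 8 worst returns sum to -38.56%.
ES = −(-38.56%) / 8 = 4.82%.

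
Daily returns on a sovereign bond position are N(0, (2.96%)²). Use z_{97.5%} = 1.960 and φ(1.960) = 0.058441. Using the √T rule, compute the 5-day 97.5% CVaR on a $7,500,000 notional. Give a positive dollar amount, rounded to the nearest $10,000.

σ_{5d} = 2.96% × √5 = 6.619%.
ES multiplier = φ(z)/(1−α) = 0.058441/0.025 = 2.338.
ES = 6.619% × 2.338 = 15.475%; on $7,500,000: $1,160,625.

$1,160,000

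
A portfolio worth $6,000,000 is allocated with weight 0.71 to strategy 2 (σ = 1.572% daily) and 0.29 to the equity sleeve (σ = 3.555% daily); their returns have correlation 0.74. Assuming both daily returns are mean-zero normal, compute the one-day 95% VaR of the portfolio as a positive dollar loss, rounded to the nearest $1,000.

$198,000

σ_p² = 0.71²·1.572² + 0.29²·3.555² + 2·0.74·0.71·0.29·1.572·3.555 = 4.0116 (%²).
σ_p = √4.0116 = 2.003%.
At 95%, z = 1.645.
VaR = 1.645 × 2.003% = 3.295%; on $6,000,000 that is $197,700.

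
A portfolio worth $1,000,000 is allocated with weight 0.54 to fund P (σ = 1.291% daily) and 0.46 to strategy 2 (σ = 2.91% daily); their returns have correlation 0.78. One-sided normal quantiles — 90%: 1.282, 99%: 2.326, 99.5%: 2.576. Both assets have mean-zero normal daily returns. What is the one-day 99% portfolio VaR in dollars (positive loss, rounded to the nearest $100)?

$44,900

σ_p² = 0.54²·1.291² + 0.46²·2.91² + 2·0.78·0.54·0.46·1.291·2.91 = 3.7336 (%²).
σ_p = √3.7336 = 1.932%.
VaR = 2.326 × 1.932% = 4.494%; on $1,000,000 that is $44,940.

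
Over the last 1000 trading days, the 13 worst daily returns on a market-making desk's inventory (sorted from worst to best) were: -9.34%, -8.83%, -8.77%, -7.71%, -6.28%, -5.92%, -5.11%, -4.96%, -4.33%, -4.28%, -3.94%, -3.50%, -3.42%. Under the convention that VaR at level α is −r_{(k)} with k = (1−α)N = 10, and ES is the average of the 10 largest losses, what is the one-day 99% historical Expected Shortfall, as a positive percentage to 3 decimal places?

The 10 worst returns sum to -65.53%.
ES = −(-65.53%) / 10 = 6.553%.

6.553%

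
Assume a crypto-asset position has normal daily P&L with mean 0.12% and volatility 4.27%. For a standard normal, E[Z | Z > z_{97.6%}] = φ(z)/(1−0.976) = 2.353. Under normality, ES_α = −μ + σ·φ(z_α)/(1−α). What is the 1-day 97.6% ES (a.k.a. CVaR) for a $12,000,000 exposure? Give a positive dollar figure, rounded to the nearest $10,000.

$1,190,000

ES = −(0.12%) + 4.27% × 2.353 = 9.927%.
On $12,000,000: 0.09927 × $12,000,000 = $1,191,240.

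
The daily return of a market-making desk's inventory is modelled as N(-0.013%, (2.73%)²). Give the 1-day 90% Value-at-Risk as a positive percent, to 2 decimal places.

3.51%

At 90% one-sided, z = 1.282.
VaR = −μ + z·σ = −(-0.013%) + 1.282 × 2.73% = 3.513%.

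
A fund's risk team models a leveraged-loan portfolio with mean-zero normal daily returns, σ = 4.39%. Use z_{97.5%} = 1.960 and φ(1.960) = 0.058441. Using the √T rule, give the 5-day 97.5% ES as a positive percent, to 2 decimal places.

σ_{5d} = 4.39% × √5 = 9.816%.
ES multiplier = φ(z)/(1−α) = 0.058441/0.025 = 2.338.
ES = 9.816% × 2.338 = 22.950%.

22.95%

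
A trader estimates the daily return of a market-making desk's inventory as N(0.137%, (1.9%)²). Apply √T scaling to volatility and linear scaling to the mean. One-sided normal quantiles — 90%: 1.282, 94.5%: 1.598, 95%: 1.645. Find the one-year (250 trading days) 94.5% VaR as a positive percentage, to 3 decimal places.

σ_{250d} = 1.9% × √250 = 30.042%; μ_{250d} = 250 × 0.137% = 34.250%.
VaR = −(34.250%) + 1.598 × 30.042% = 13.757%.

13.757%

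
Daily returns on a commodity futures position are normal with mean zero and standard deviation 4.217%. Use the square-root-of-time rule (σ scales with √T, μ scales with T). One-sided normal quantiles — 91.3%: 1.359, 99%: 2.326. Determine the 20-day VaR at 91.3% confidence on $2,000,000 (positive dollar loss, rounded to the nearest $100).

$512,600

σ_{20d} = 4.217% × √20 = 18.859%.
VaR = 1.359 × 18.859% = 25.629%.
On $2,000,000: 0.25629 × $2,000,000 = $512,580.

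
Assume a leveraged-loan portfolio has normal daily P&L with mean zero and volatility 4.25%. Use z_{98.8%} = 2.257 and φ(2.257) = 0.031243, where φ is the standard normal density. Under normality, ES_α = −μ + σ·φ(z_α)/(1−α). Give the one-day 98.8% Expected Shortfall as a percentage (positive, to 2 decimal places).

11.07%

Tail multiplier: φ(z)/(1−α) = 0.031243 / 0.012 = 2.604.
ES = 4.25% × 2.604 = 11.067%.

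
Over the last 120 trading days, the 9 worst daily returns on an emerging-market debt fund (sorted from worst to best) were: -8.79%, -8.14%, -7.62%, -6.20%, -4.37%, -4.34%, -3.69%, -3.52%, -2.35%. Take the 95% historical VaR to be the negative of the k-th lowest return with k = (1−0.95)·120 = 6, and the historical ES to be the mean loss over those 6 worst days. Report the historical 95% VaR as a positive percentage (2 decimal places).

k = 6; the 6th lowest return is -4.34%, so VaR = 4.34%.

4.34%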